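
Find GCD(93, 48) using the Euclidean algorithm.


93 = 1 * 48 + 45
48 = 1 * 45 + 3
45 = 15 * 3 + 0
GCD = 3


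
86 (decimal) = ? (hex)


86 (base 10) = 86 (decimal)
86 (decimal) = 56 (base 16)


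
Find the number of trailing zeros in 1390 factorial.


floor(1390/5) = 278
floor(1390/25) = 55
floor(1390/125) = 11
floor(1390/625) = 2
Total = 346

346 trailing zeros


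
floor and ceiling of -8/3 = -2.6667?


-8/3 = -2.6667
floor = -3
ceil = -2

floor = -3, ceil = -2


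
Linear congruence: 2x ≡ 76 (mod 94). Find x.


GCD(2, 94) = 2 divides 76
Divide: 1x ≡ 38 (mod 47)
x ≡ 38 (mod 47)


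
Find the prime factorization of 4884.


4884 / 2 = 2442
2442 / 2 = 1221
1221 / 3 = 407
407 / 11 = 37
37 / 37 = 1
4884 = 2^2 × 3 × 11 × 37


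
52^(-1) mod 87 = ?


Use the extended Euclidean algorithm on (87, 52); each row r = 87*s + 52*t:
r=87, s=1, t=0
r=52, s=0, t=1
q=1: r=35, s=1, t=-1   [87*(1) + 52*(-1) = 35]
q=1: r=17, s=-1, t=2   [87*(-1) + 52*(2) = 17]
q=2: r=1, s=3, t=-5   [87*(3) + 52*(-5) = 1]
q=17: r=0, s=-52, t=87   [87*(-52) + 52*(87) = 0]
GCD = 1 with t = -5, so 52*(-5) ≡ 1 (mod 87)
Inverse = -5 mod 87 = 82
Check: 52 * 82 = 4264 ≡ 1 (mod 87)

52^(-1) ≡ 82 (mod 87)


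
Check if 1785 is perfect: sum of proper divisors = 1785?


Proper divisors of 1785: 1, 3, 5, 7, 15, 17, 21, 35, 51, 85, 105, 119, 255, 357, 595
Sum = 1 + 3 + 5 + 7 + 15 + 17 + 21 + 35 + 51 + 85 + 105 + 119 + 255 + 357 + 595 = 1671

No, 1785 is not perfect (1671 ≠ 1785)


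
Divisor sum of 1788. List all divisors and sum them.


Divisors of 1788: 1, 2, 3, 4, 6, 12, 149, 298, 447, 596, 894, 1788
Sum = 1 + 2 + 3 + 4 + 6 + 12 + 149 + 298 + 447 + 596 + 894 + 1788 = 4200

σ(1788) = 4200


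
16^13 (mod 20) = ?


16^1 mod 20 = 16
16^2 mod 20 = 16
16^3 mod 20 = 16
16^4 mod 20 = 16
16^5 mod 20 = 16
16^6 mod 20 = 16
16^7 mod 20 = 16
16^8 mod 20 = 16
16^9 mod 20 = 16
16^10 mod 20 = 16
16^11 mod 20 = 16
16^12 mod 20 = 16
16^13 mod 20 = 16


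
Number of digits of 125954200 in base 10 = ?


125954200 has 9 digits in base 10
floor(log10(125954200)) + 1 = floor(8.1002) + 1 = 9

9 digits (base 10)


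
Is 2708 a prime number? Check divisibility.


2708 / 2 = 1354 (exact division)
2708 is NOT prime.

No, 2708 is not prime


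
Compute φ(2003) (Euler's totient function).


2003 = 2003
Prime factors: 2003
φ(2003) = 2003 × (1-1/2003)
= 2003 × 2002/2003 = 2002

φ(2003) = 2002


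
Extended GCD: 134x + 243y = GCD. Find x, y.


Tabular extended Euclidean (each row: r = 134*s + 243*t):
r=134, s=1, t=0
r=243, s=0, t=1
q=0: r=134, s=1, t=0   [134*(1) + 243*(0) = 134]
q=1: r=109, s=-1, t=1   [134*(-1) + 243*(1) = 109]
q=1: r=25, s=2, t=-1   [134*(2) + 243*(-1) = 25]
q=4: r=9, s=-9, t=5   [134*(-9) + 243*(5) = 9]
q=2: r=7, s=20, t=-11   [134*(20) + 243*(-11) = 7]
q=1: r=2, s=-29, t=16   [134*(-29) + 243*(16) = 2]
q=3: r=1, s=107, t=-59   [134*(107) + 243*(-59) = 1]
q=2: r=0, s=-243, t=134   [134*(-243) + 243*(134) = 0]
GCD = 1; from the row with r=1: x=107, y=-59
Check: 134*(107) + 243*(-59) = 14338 - 14337 = 1

GCD = 1, x = 107, y = -59


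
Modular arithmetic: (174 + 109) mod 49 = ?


174 + 109 = 283
283 mod 49 = 38


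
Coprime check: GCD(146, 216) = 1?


Euclidean algorithm:
216 = 1 * 146 + 70
146 = 2 * 70 + 6
70 = 11 * 6 + 4
6 = 1 * 4 + 2
4 = 2 * 2 + 0
GCD(146, 216) = 2

No, not coprime (GCD = 2)


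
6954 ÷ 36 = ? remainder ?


6954 = 36 * 193 + 6
Check: 6948 + 6 = 6954

q = 193, r = 6


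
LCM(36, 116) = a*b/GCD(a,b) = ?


GCD(36, 116) = 4
LCM = 36*116/4 = 4176/4 = 1044

LCM = 1044


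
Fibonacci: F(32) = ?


Sequence: 1, 1, 2, 3, 5, 8, 13, 21, 34, 55, 89, 144, 233, 377, 610, 987, 1597, 2584, 4181, 6765, 10946, 17711, 28657, 46368, 75025, 121393, 196418, 317811, 514229, 832040, 1346269, 2178309
F(32) = 2178309


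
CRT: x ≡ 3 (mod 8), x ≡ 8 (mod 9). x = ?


M = 8*9 = 72
M1 = M/8 = 9, M2 = M/9 = 8
M1^(-1) mod 8 = 1, M2^(-1) mod 9 = 8
x = 3*9*1 + 8*8*8 = 539
539 mod 72 = 35
Check: 35 mod 8 = 3 ✓, 35 mod 9 = 8 ✓

x ≡ 35 (mod 72)


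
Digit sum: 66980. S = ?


6 + 6 + 9 + 8 + 0 = 29


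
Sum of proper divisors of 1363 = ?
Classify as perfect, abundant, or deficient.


Proper divisors: 1, 29, 47
Sum = 1 + 29 + 47 = 77
77 < 1363 → deficient

s(1363) = 77 (deficient)


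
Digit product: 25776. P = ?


2 × 5 × 7 × 7 × 6 = 2940


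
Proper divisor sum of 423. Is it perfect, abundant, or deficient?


Proper divisors: 1, 3, 9, 47, 141
Sum = 1 + 3 + 9 + 47 + 141 = 201
201 < 423 → deficient

s(423) = 201 (deficient)


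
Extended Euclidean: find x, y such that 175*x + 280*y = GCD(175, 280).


Tabular extended Euclidean (each row: r = 175*s + 280*t):
r=175, s=1, t=0
r=280, s=0, t=1
q=0: r=175, s=1, t=0   [175*(1) + 280*(0) = 175]
q=1: r=105, s=-1, t=1   [175*(-1) + 280*(1) = 105]
q=1: r=70, s=2, t=-1   [175*(2) + 280*(-1) = 70]
q=1: r=35, s=-3, t=2   [175*(-3) + 280*(2) = 35]
q=2: r=0, s=8, t=-5   [175*(8) + 280*(-5) = 0]
GCD = 35; from the row with r=35: x=-3, y=2
Check: 175*(-3) + 280*(2) = -525 + 560 = 35

GCD = 35, x = -3, y = 2


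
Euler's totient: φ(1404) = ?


1404 = 2^2 × 3^3 × 13
Prime factors: 2, 3, 13
φ(1404) = 1404 × (1-1/2) × (1-1/3) × (1-1/13)
= 1404 × 1/2 × 2/3 × 12/13 = 432

φ(1404) = 432


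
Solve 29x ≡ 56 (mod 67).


GCD(29, 67) = 1, unique solution
a^(-1) mod 67 = 37
x = 37 * 56 mod 67 = 62

x ≡ 62 (mod 67)


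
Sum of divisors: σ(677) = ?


Divisors of 677: 1, 677
Sum = 1 + 677 = 678

σ(677) = 678


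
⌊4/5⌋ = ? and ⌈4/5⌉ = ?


4/5 = 0.8000
floor = 0
ceil = 1

floor = 0, ceil = 1


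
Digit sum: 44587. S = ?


4 + 4 + 5 + 8 + 7 = 28


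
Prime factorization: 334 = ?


334 / 2 = 167
167 / 167 = 1
334 = 2 × 167


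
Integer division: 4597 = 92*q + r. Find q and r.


4597 = 92 * 49 + 89
Check: 4508 + 89 = 4597

q = 49, r = 89


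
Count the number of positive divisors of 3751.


3751 = 11^2 × 31^1
d(3751) = (2+1) × (1+1) = 6

6 divisors


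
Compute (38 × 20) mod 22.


38 × 20 = 760
760 mod 22 = 12


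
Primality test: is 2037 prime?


2037 / 3 = 679 (exact division)
2037 is NOT prime.

No, 2037 is not prime


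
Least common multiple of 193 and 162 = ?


GCD(193, 162) = 1
LCM = 193*162/1 = 31266/1 = 31266

LCM = 31266


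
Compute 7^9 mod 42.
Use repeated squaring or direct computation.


7^1 mod 42 = 7
7^2 mod 42 = 7
7^3 mod 42 = 7
7^4 mod 42 = 7
7^5 mod 42 = 7
7^6 mod 42 = 7
7^7 mod 42 = 7
7^8 mod 42 = 7
7^9 mod 42 = 7


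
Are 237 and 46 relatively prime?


Euclidean algorithm:
237 = 5 * 46 + 7
46 = 6 * 7 + 4
7 = 1 * 4 + 3
4 = 1 * 3 + 1
3 = 3 * 1 + 0
GCD(237, 46) = 1

Yes, coprime (GCD = 1)


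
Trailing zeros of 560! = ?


floor(560/5) = 112
floor(560/25) = 22
floor(560/125) = 4
Total = 138

138 trailing zeros


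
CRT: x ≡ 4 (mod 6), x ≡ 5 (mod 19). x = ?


M = 6*19 = 114
M1 = M/6 = 19, M2 = M/19 = 6
M1^(-1) mod 6 = 1, M2^(-1) mod 19 = 16
x = 4*19*1 + 5*6*16 = 556
556 mod 114 = 100
Check: 100 mod 6 = 4 ✓, 100 mod 19 = 5 ✓

x ≡ 100 (mod 114)


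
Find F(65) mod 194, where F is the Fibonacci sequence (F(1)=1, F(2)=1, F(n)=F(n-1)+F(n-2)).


F(k) mod 194 for k=1..65:
1, 1, 2, 3, 5, 8, 13, 21, 34, 55, 89, 144, 39, 183, 28, 17, 45, 62, 107, 169, 82, 57, 139, 2, 141, 143, 90, 39, 129, 168, 103, 77, 180, 63, 49, 112, 161, 79, 46, 125, 171, 102, 79, 181, 66, 53, 119, 172, 97, 75, 172, 53, 31, 84, 115, 5, 120, 125, 51, 176, 33, 15, 48, 63, 111
F(65) mod 194 = 111


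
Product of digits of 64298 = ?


6 × 4 × 2 × 9 × 8 = 3456


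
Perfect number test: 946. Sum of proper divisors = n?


Proper divisors of 946: 1, 2, 11, 22, 43, 86, 473
Sum = 1 + 2 + 11 + 22 + 43 + 86 + 473 = 638

No, 946 is not perfect (638 ≠ 946)


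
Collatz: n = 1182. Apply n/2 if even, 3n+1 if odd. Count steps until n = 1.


1182 → 591 → 1774 → 887 → 2662 → 1331 → 3994 → 1997 → 5992 → 2996 → 1498 → 749 → 2248 → 1124 → 562 → 281 → 844 → 422 → 211 → 634 → 317 → 952 → 476 → 238 → 119 → 358 → 179 → 538 → 269 → 808 → 404 → 202 → 101 → 304 → 152 → 76 → 38 → 19 → 58 → 29 → 88 → 44 → 22 → 11 → 34 → 17 → 52 → 26 → 13 → 40 → 20 → 10 → 5 → 16 → 8 → 4 → 2 → 1
Total steps = 57

57 steps


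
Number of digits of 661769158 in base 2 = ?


661769158 in base 2 = 100111011100011100101111000110
Number of digits = 30

30 digits (base 2)


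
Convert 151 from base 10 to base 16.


151 (base 10) = 151 (decimal)
151 (decimal) = 97 (base 16)


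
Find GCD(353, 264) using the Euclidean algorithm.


353 = 1 * 264 + 89
264 = 2 * 89 + 86
89 = 1 * 86 + 3
86 = 28 * 3 + 2
3 = 1 * 2 + 1
2 = 2 * 1 + 0
GCD = 1


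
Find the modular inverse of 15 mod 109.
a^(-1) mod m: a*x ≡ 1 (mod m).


Use the extended Euclidean algorithm on (109, 15); each row r = 109*s + 15*t:
r=109, s=1, t=0
r=15, s=0, t=1
q=7: r=4, s=1, t=-7   [109*(1) + 15*(-7) = 4]
q=3: r=3, s=-3, t=22   [109*(-3) + 15*(22) = 3]
q=1: r=1, s=4, t=-29   [109*(4) + 15*(-29) = 1]
q=3: r=0, s=-15, t=109   [109*(-15) + 15*(109) = 0]
GCD = 1 with t = -29, so 15*(-29) ≡ 1 (mod 109)
Inverse = -29 mod 109 = 80
Check: 15 * 80 = 1200 ≡ 1 (mod 109)

15^(-1) ≡ 80 (mod 109)


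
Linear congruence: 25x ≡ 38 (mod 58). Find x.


GCD(25, 58) = 1, unique solution
a^(-1) mod 58 = 7
x = 7 * 38 mod 58 = 34

x ≡ 34 (mod 58)


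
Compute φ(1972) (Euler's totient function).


1972 = 2^2 × 17 × 29
Prime factors: 2, 17, 29
φ(1972) = 1972 × (1-1/2) × (1-1/17) × (1-1/29)
= 1972 × 1/2 × 16/17 × 28/29 = 896

φ(1972) = 896


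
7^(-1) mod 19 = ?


Use the extended Euclidean algorithm on (19, 7); each row r = 19*s + 7*t:
r=19, s=1, t=0
r=7, s=0, t=1
q=2: r=5, s=1, t=-2   [19*(1) + 7*(-2) = 5]
q=1: r=2, s=-1, t=3   [19*(-1) + 7*(3) = 2]
q=2: r=1, s=3, t=-8   [19*(3) + 7*(-8) = 1]
q=2: r=0, s=-7, t=19   [19*(-7) + 7*(19) = 0]
GCD = 1 with t = -8, so 7*(-8) ≡ 1 (mod 19)
Inverse = -8 mod 19 = 11
Check: 7 * 11 = 77 ≡ 1 (mod 19)

7^(-1) ≡ 11 (mod 19)


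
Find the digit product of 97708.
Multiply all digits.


9 × 7 × 7 × 0 × 8 = 0


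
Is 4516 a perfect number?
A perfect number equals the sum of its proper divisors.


Proper divisors of 4516: 1, 2, 4, 1129, 2258
Sum = 1 + 2 + 4 + 1129 + 2258 = 3394

No, 4516 is not perfect (3394 ≠ 4516)


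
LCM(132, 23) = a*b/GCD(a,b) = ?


GCD(132, 23) = 1
LCM = 132*23/1 = 3036/1 = 3036

LCM = 3036


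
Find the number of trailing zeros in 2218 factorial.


floor(2218/5) = 443
floor(2218/25) = 88
floor(2218/125) = 17
floor(2218/625) = 3
Total = 551

551 trailing zeros


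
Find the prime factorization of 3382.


3382 / 2 = 1691
1691 / 19 = 89
89 / 89 = 1
3382 = 2 × 19 × 89


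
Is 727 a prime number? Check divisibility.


Check divisors up to sqrt(727) = 26.9629
No divisors found.
727 is prime.

Yes, 727 is prime


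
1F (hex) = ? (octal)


1F (base 16) = 31 (decimal)
31 (decimal) = 37 (base 8)


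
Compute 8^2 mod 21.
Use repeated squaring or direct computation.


8^1 mod 21 = 8
8^2 mod 21 = 1


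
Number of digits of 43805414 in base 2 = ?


43805414 in base 2 = 10100111000110101011100110
Number of digits = 26

26 digits (base 2)


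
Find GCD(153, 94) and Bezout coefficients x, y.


Tabular extended Euclidean (each row: r = 153*s + 94*t):
r=153, s=1, t=0
r=94, s=0, t=1
q=1: r=59, s=1, t=-1   [153*(1) + 94*(-1) = 59]
q=1: r=35, s=-1, t=2   [153*(-1) + 94*(2) = 35]
q=1: r=24, s=2, t=-3   [153*(2) + 94*(-3) = 24]
q=1: r=11, s=-3, t=5   [153*(-3) + 94*(5) = 11]
q=2: r=2, s=8, t=-13   [153*(8) + 94*(-13) = 2]
q=5: r=1, s=-43, t=70   [153*(-43) + 94*(70) = 1]
q=2: r=0, s=94, t=-153   [153*(94) + 94*(-153) = 0]
GCD = 1; from the row with r=1: x=-43, y=70
Check: 153*(-43) + 94*(70) = -6579 + 6580 = 1

GCD = 1, x = -43, y = 70


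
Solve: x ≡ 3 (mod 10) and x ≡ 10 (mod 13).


M = 10*13 = 130
M1 = M/10 = 13, M2 = M/13 = 10
M1^(-1) mod 10 = 7, M2^(-1) mod 13 = 4
x = 3*13*7 + 10*10*4 = 673
673 mod 130 = 23
Check: 23 mod 10 = 3 ✓, 23 mod 13 = 10 ✓

x ≡ 23 (mod 130)


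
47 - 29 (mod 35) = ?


47 - 29 = 18
18 mod 35 = 18


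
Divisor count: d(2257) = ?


2257 = 37^1 × 61^1
d(2257) = (1+1) × (1+1) = 4

4 divisors


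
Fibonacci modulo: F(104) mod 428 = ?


F(k) mod 428 for k=1..104:
1, 1, 2, 3, 5, 8, 13, 21, 34, 55, 89, 144, 233, 377, 182, 131, 313, 16, 329, 345, 246, 163, 409, 144, 125, 269, 394, 235, 201, 8, 209, 217, 426, 215, 213, 0, 213, 213, 426, 211, 209, 420, 201, 193, 394, 159, 125, 284, 409, 265, 246, 83, 329, 412, 313, 297, 182, 51, 233, 284, 89, 373, 34, 407, 13, 420, 5, 425, 2, 427, 1, 0, 1, 1, 2, 3, 5, 8, 13, 21, 34, 55, 89, 144, 233, 377, 182, 131, 313, 16, 329, 345, 246, 163, 409, 144, 125, 269, 394, 235, 201, 8, 209, 217
F(104) mod 428 = 217


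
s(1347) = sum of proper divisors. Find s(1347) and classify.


Proper divisors: 1, 3, 449
Sum = 1 + 3 + 449 = 453
453 < 1347 → deficient

s(1347) = 453 (deficient)


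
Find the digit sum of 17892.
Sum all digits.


1 + 7 + 8 + 9 + 2 = 27


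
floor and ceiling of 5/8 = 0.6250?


5/8 = 0.6250
floor = 0
ceil = 1

floor = 0, ceil = 1


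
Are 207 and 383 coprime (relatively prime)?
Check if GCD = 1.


Euclidean algorithm:
383 = 1 * 207 + 176
207 = 1 * 176 + 31
176 = 5 * 31 + 21
31 = 1 * 21 + 10
21 = 2 * 10 + 1
10 = 10 * 1 + 0
GCD(207, 383) = 1

Yes, coprime (GCD = 1)


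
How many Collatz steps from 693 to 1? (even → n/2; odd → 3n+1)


693 → 2080 → 1040 → 520 → 260 → 130 → 65 → 196 → 98 → 49 → 148 → 74 → 37 → 112 → 56 → 28 → 14 → 7 → 22 → 11 → 34 → 17 → 52 → 26 → 13 → 40 → 20 → 10 → 5 → 16 → 8 → 4 → 2 → 1
Total steps = 33

33 steps


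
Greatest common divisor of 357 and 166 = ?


357 = 2 * 166 + 25
166 = 6 * 25 + 16
25 = 1 * 16 + 9
16 = 1 * 9 + 7
9 = 1 * 7 + 2
7 = 3 * 2 + 1
2 = 2 * 1 + 0
GCD = 1


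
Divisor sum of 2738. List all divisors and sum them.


Divisors of 2738: 1, 2, 37, 74, 1369, 2738
Sum = 1 + 2 + 37 + 74 + 1369 + 2738 = 4221

σ(2738) = 4221


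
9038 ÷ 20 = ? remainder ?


9038 = 20 * 451 + 18
Check: 9020 + 18 = 9038

q = 451, r = 18


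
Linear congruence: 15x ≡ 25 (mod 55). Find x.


GCD(15, 55) = 5 divides 25
Divide: 3x ≡ 5 (mod 11)
x ≡ 9 (mod 11)


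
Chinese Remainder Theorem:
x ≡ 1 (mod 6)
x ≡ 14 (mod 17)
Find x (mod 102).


M = 6*17 = 102
M1 = M/6 = 17, M2 = M/17 = 6
M1^(-1) mod 6 = 5, M2^(-1) mod 17 = 3
x = 1*17*5 + 14*6*3 = 337
337 mod 102 = 31
Check: 31 mod 6 = 1 ✓, 31 mod 17 = 14 ✓

x ≡ 31 (mod 102)


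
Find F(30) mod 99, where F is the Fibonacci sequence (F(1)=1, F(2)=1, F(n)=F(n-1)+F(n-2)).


F(k) mod 99 for k=1..30:
1, 1, 2, 3, 5, 8, 13, 21, 34, 55, 89, 45, 35, 80, 16, 96, 13, 10, 23, 33, 56, 89, 46, 36, 82, 19, 2, 21, 23, 44
F(30) mod 99 = 44


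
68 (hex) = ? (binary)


68 (base 16) = 104 (decimal)
104 (decimal) = 1101000 (base 2)


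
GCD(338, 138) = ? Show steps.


338 = 2 * 138 + 62
138 = 2 * 62 + 14
62 = 4 * 14 + 6
14 = 2 * 6 + 2
6 = 3 * 2 + 0
GCD = 2


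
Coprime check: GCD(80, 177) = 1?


Euclidean algorithm:
177 = 2 * 80 + 17
80 = 4 * 17 + 12
17 = 1 * 12 + 5
12 = 2 * 5 + 2
5 = 2 * 2 + 1
2 = 2 * 1 + 0
GCD(80, 177) = 1

Yes, coprime (GCD = 1)


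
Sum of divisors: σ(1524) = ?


Divisors of 1524: 1, 2, 3, 4, 6, 12, 127, 254, 381, 508, 762, 1524
Sum = 1 + 2 + 3 + 4 + 6 + 12 + 127 + 254 + 381 + 508 + 762 + 1524 = 3584

σ(1524) = 3584


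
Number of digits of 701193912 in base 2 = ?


701193912 in base 2 = 101001110010110101111010111000
Number of digits = 30

30 digits (base 2)


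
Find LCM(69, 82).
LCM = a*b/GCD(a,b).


GCD(69, 82) = 1
LCM = 69*82/1 = 5658/1 = 5658

LCM = 5658


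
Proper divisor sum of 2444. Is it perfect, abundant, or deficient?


Proper divisors: 1, 2, 4, 13, 26, 47, 52, 94, 188, 611, 1222
Sum = 1 + 2 + 4 + 13 + 26 + 47 + 52 + 94 + 188 + 611 + 1222 = 2260
2260 < 2444 → deficient

s(2444) = 2260 (deficient)


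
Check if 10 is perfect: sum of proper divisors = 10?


Proper divisors of 10: 1, 2, 5
Sum = 1 + 2 + 5 = 8

No, 10 is not perfect (8 ≠ 10)


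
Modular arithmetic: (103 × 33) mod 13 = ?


103 × 33 = 3399
3399 mod 13 = 6


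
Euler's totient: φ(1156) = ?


1156 = 2^2 × 17^2
Prime factors: 2, 17
φ(1156) = 1156 × (1-1/2) × (1-1/17)
= 1156 × 1/2 × 16/17 = 544

φ(1156) = 544


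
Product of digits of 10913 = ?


1 × 0 × 9 × 1 × 3 = 0


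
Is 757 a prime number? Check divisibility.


Check divisors up to sqrt(757) = 27.5136
No divisors found.
757 is prime.

Yes, 757 is prime


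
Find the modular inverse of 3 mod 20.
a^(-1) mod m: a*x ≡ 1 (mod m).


Use the extended Euclidean algorithm on (20, 3); each row r = 20*s + 3*t:
r=20, s=1, t=0
r=3, s=0, t=1
q=6: r=2, s=1, t=-6   [20*(1) + 3*(-6) = 2]
q=1: r=1, s=-1, t=7   [20*(-1) + 3*(7) = 1]
q=2: r=0, s=3, t=-20   [20*(3) + 3*(-20) = 0]
GCD = 1 with t = 7, so 3*(7) ≡ 1 (mod 20)
Inverse = 7 mod 20 = 7
Check: 3 * 7 = 21 ≡ 1 (mod 20)

3^(-1) ≡ 7 (mod 20)


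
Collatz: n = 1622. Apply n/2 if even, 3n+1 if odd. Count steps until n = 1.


1622 → 811 → 2434 → 1217 → 3652 → 1826 → 913 → 2740 → 1370 → 685 → 2056 → 1028 → 514 → 257 → 772 → 386 → 193 → 580 → 290 → 145 → 436 → 218 → 109 → 328 → 164 → 82 → 41 → 124 → 62 → 31 → 94 → 47 → 142 → 71 → 214 → 107 → 322 → 161 → 484 → 242 → 121 → 364 → 182 → 91 → 274 → 137 → 412 → 206 → 103 → 310 → 155 → 466 → 233 → 700 → 350 → 175 → 526 → 263 → 790 → 395 → 1186 → 593 → 1780 → 890 → 445 → 1336 → 668 → 334 → 167 → 502 → 251 → 754 → 377 → 1132 → 566 → 283 → 850 → 425 → 1276 → 638 → 319 → 958 → 479 → 1438 → 719 → 2158 → 1079 → 3238 → 1619 → 4858 → 2429 → 7288 → 3644 → 1822 → 911 → 2734 → 1367 → 4102 → 2051 → 6154 → 3077 → 9232 → 4616 → 2308 → 1154 → 577 → 1732 → 866 → 433 → 1300 → 650 → 325 → 976 → 488 → 244 → 122 → 61 → 184 → 92 → 46 → 23 → 70 → 35 → 106 → 53 → 160 → 80 → 40 → 20 → 10 → 5 → 16 → 8 → 4 → 2 → 1
Total steps = 135

135 steps


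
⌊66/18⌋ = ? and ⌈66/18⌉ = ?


66/18 = 3.6667
floor = 3
ceil = 4

floor = 3, ceil = 4


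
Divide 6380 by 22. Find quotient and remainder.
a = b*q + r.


6380 = 22 * 290 + 0
Check: 6380 + 0 = 6380

q = 290, r = 0


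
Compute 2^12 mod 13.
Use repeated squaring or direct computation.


2^1 mod 13 = 2
2^2 mod 13 = 4
2^3 mod 13 = 8
2^4 mod 13 = 3
2^5 mod 13 = 6
2^6 mod 13 = 12
2^7 mod 13 = 11
2^8 mod 13 = 9
2^9 mod 13 = 5
2^10 mod 13 = 10
2^11 mod 13 = 7
2^12 mod 13 = 1


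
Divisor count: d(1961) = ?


1961 = 37^1 × 53^1
d(1961) = (1+1) × (1+1) = 4

4 divisors


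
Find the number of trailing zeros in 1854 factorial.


floor(1854/5) = 370
floor(1854/25) = 74
floor(1854/125) = 14
floor(1854/625) = 2
Total = 460

460 trailing zeros


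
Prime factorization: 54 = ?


54 / 2 = 27
27 / 3 = 9
9 / 3 = 3
3 / 3 = 1
54 = 2 × 3^3


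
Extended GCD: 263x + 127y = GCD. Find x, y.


Tabular extended Euclidean (each row: r = 263*s + 127*t):
r=263, s=1, t=0
r=127, s=0, t=1
q=2: r=9, s=1, t=-2   [263*(1) + 127*(-2) = 9]
q=14: r=1, s=-14, t=29   [263*(-14) + 127*(29) = 1]
q=9: r=0, s=127, t=-263   [263*(127) + 127*(-263) = 0]
GCD = 1; from the row with r=1: x=-14, y=29
Check: 263*(-14) + 127*(29) = -3682 + 3683 = 1

GCD = 1, x = -14, y = 29


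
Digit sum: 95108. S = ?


9 + 5 + 1 + 0 + 8 = 23


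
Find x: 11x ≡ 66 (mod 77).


GCD(11, 77) = 11 divides 66
Divide: 1x ≡ 6 (mod 7)
x ≡ 6 (mod 7)


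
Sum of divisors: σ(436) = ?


Divisors of 436: 1, 2, 4, 109, 218, 436
Sum = 1 + 2 + 4 + 109 + 218 + 436 = 770

σ(436) = 770


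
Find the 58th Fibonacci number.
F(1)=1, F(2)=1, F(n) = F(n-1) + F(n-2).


Sequence: 1, 1, 2, 3, 5, 8, 13, 21, 34, 55, 89, 144, 233, 377, 610, 987, 1597, 2584, 4181, 6765, 10946, 17711, 28657, 46368, 75025, 121393, 196418, 317811, 514229, 832040, 1346269, 2178309, 3524578, 5702887, 9227465, 14930352, 24157817, 39088169, 63245986, 102334155, 165580141, 267914296, 433494437, 701408733, 1134903170, 1836311903, 2971215073, 4807526976, 7778742049, 12586269025, 20365011074, 32951280099, 53316291173, 86267571272, 139583862445, 225851433717, 365435296162, 591286729879
F(58) = 591286729879


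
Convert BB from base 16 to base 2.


BB (base 16) = 187 (decimal)
187 (decimal) = 10111011 (base 2)


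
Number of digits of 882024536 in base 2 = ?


882024536 in base 2 = 110100100100101010000001011000
Number of digits = 30

30 digits (base 2)


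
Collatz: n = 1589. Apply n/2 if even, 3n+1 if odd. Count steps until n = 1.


1589 → 4768 → 2384 → 1192 → 596 → 298 → 149 → 448 → 224 → 112 → 56 → 28 → 14 → 7 → 22 → 11 → 34 → 17 → 52 → 26 → 13 → 40 → 20 → 10 → 5 → 16 → 8 → 4 → 2 → 1
Total steps = 29

29 steps


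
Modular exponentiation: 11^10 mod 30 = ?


11^1 mod 30 = 11
11^2 mod 30 = 1
11^3 mod 30 = 11
11^4 mod 30 = 1
11^5 mod 30 = 11
11^6 mod 30 = 1
11^7 mod 30 = 11
11^8 mod 30 = 1
11^9 mod 30 = 11
11^10 mod 30 = 1


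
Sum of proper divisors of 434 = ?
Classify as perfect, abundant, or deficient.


Proper divisors: 1, 2, 7, 14, 31, 62, 217
Sum = 1 + 2 + 7 + 14 + 31 + 62 + 217 = 334
334 < 434 → deficient

s(434) = 334 (deficient)


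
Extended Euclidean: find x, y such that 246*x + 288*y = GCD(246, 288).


Tabular extended Euclidean (each row: r = 246*s + 288*t):
r=246, s=1, t=0
r=288, s=0, t=1
q=0: r=246, s=1, t=0   [246*(1) + 288*(0) = 246]
q=1: r=42, s=-1, t=1   [246*(-1) + 288*(1) = 42]
q=5: r=36, s=6, t=-5   [246*(6) + 288*(-5) = 36]
q=1: r=6, s=-7, t=6   [246*(-7) + 288*(6) = 6]
q=6: r=0, s=48, t=-41   [246*(48) + 288*(-41) = 0]
GCD = 6; from the row with r=6: x=-7, y=6
Check: 246*(-7) + 288*(6) = -1722 + 1728 = 6

GCD = 6, x = -7, y = 6


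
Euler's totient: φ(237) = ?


237 = 3 × 79
Prime factors: 3, 79
φ(237) = 237 × (1-1/3) × (1-1/79)
= 237 × 2/3 × 78/79 = 156

φ(237) = 156


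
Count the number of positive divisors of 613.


613 = 613^1
d(613) = (1+1) = 2

2 divisors


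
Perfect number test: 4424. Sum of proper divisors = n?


Proper divisors of 4424: 1, 2, 4, 7, 8, 14, 28, 56, 79, 158, 316, 553, 632, 1106, 2212
Sum = 1 + 2 + 4 + 7 + 8 + 14 + 28 + 56 + 79 + 158 + 316 + 553 + 632 + 1106 + 2212 = 5176

No, 4424 is not perfect (5176 ≠ 4424)


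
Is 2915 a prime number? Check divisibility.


2915 / 5 = 583 (exact division)
2915 is NOT prime.

No, 2915 is not prime


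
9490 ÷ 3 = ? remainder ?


9490 = 3 * 3163 + 1
Check: 9489 + 1 = 9490

q = 3163, r = 1


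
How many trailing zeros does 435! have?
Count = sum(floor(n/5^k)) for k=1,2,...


floor(435/5) = 87
floor(435/25) = 17
floor(435/125) = 3
Total = 107

107 trailing zeros


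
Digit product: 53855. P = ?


5 × 3 × 8 × 5 × 5 = 3000


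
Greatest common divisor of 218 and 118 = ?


218 = 1 * 118 + 100
118 = 1 * 100 + 18
100 = 5 * 18 + 10
18 = 1 * 10 + 8
10 = 1 * 8 + 2
8 = 4 * 2 + 0
GCD = 2


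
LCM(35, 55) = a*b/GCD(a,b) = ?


GCD(35, 55) = 5
LCM = 35*55/5 = 1925/5 = 385

LCM = 385


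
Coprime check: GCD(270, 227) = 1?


Euclidean algorithm:
270 = 1 * 227 + 43
227 = 5 * 43 + 12
43 = 3 * 12 + 7
12 = 1 * 7 + 5
7 = 1 * 5 + 2
5 = 2 * 2 + 1
2 = 2 * 1 + 0
GCD(270, 227) = 1

Yes, coprime (GCD = 1)


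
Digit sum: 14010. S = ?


1 + 4 + 0 + 1 + 0 = 6


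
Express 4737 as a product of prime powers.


4737 / 3 = 1579
1579 / 1579 = 1
4737 = 3 × 1579


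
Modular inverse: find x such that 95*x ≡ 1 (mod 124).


Use the extended Euclidean algorithm on (124, 95); each row r = 124*s + 95*t:
r=124, s=1, t=0
r=95, s=0, t=1
q=1: r=29, s=1, t=-1   [124*(1) + 95*(-1) = 29]
q=3: r=8, s=-3, t=4   [124*(-3) + 95*(4) = 8]
q=3: r=5, s=10, t=-13   [124*(10) + 95*(-13) = 5]
q=1: r=3, s=-13, t=17   [124*(-13) + 95*(17) = 3]
q=1: r=2, s=23, t=-30   [124*(23) + 95*(-30) = 2]
q=1: r=1, s=-36, t=47   [124*(-36) + 95*(47) = 1]
q=2: r=0, s=95, t=-124   [124*(95) + 95*(-124) = 0]
GCD = 1 with t = 47, so 95*(47) ≡ 1 (mod 124)
Inverse = 47 mod 124 = 47
Check: 95 * 47 = 4465 ≡ 1 (mod 124)

95^(-1) ≡ 47 (mod 124)


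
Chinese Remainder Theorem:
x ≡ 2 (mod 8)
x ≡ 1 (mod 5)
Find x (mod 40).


M = 8*5 = 40
M1 = M/8 = 5, M2 = M/5 = 8
M1^(-1) mod 8 = 5, M2^(-1) mod 5 = 2
x = 2*5*5 + 1*8*2 = 66
66 mod 40 = 26
Check: 26 mod 8 = 2 ✓, 26 mod 5 = 1 ✓

x ≡ 26 (mod 40)


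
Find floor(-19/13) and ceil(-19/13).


-19/13 = -1.4615
floor = -2
ceil = -1

floor = -2, ceil = -1


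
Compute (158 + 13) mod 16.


158 + 13 = 171
171 mod 16 = 11


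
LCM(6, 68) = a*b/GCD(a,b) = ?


GCD(6, 68) = 2
LCM = 6*68/2 = 408/2 = 204

LCM = 204


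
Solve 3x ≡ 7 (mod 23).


GCD(3, 23) = 1, unique solution
a^(-1) mod 23 = 8
x = 8 * 7 mod 23 = 10

x ≡ 10 (mod 23)


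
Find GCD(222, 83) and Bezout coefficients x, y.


Tabular extended Euclidean (each row: r = 222*s + 83*t):
r=222, s=1, t=0
r=83, s=0, t=1
q=2: r=56, s=1, t=-2   [222*(1) + 83*(-2) = 56]
q=1: r=27, s=-1, t=3   [222*(-1) + 83*(3) = 27]
q=2: r=2, s=3, t=-8   [222*(3) + 83*(-8) = 2]
q=13: r=1, s=-40, t=107   [222*(-40) + 83*(107) = 1]
q=2: r=0, s=83, t=-222   [222*(83) + 83*(-222) = 0]
GCD = 1; from the row with r=1: x=-40, y=107
Check: 222*(-40) + 83*(107) = -8880 + 8881 = 1

GCD = 1, x = -40, y = 107


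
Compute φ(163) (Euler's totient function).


163 = 163
Prime factors: 163
φ(163) = 163 × (1-1/163)
= 163 × 162/163 = 162

φ(163) = 162


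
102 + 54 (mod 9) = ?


102 + 54 = 156
156 mod 9 = 3


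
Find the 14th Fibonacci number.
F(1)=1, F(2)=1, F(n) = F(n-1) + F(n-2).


Sequence: 1, 1, 2, 3, 5, 8, 13, 21, 34, 55, 89, 144, 233, 377
F(14) = 377


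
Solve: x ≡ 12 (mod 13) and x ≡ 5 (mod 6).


M = 13*6 = 78
M1 = M/13 = 6, M2 = M/6 = 13
M1^(-1) mod 13 = 11, M2^(-1) mod 6 = 1
x = 12*6*11 + 5*13*1 = 857
857 mod 78 = 77
Check: 77 mod 13 = 12 ✓, 77 mod 6 = 5 ✓

x ≡ 77 (mod 78)


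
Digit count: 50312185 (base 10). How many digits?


50312185 has 8 digits in base 10
floor(log10(50312185)) + 1 = floor(7.7017) + 1 = 8

8 digits (base 10)


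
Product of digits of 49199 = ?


4 × 9 × 1 × 9 × 9 = 2916


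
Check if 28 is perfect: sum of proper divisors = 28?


Proper divisors of 28: 1, 2, 4, 7, 14
Sum = 1 + 2 + 4 + 7 + 14 = 28

Yes, 28 is perfect (28 = 28)


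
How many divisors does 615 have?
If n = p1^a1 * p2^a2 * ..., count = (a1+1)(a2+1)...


615 = 3^1 × 5^1 × 41^1
d(615) = (1+1) × (1+1) × (1+1) = 8

8 divisors


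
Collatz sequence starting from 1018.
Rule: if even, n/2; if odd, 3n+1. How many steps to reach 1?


1018 → 509 → 1528 → 764 → 382 → 191 → 574 → 287 → 862 → 431 → 1294 → 647 → 1942 → 971 → 2914 → 1457 → 4372 → 2186 → 1093 → 3280 → 1640 → 820 → 410 → 205 → 616 → 308 → 154 → 77 → 232 → 116 → 58 → 29 → 88 → 44 → 22 → 11 → 34 → 17 → 52 → 26 → 13 → 40 → 20 → 10 → 5 → 16 → 8 → 4 → 2 → 1
Total steps = 49

49 steps


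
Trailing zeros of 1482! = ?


floor(1482/5) = 296
floor(1482/25) = 59
floor(1482/125) = 11
floor(1482/625) = 2
Total = 368

368 trailing zeros


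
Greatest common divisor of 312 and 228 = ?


312 = 1 * 228 + 84
228 = 2 * 84 + 60
84 = 1 * 60 + 24
60 = 2 * 24 + 12
24 = 2 * 12 + 0
GCD = 12


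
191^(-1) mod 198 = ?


Use the extended Euclidean algorithm on (198, 191); each row r = 198*s + 191*t:
r=198, s=1, t=0
r=191, s=0, t=1
q=1: r=7, s=1, t=-1   [198*(1) + 191*(-1) = 7]
q=27: r=2, s=-27, t=28   [198*(-27) + 191*(28) = 2]
q=3: r=1, s=82, t=-85   [198*(82) + 191*(-85) = 1]
q=2: r=0, s=-191, t=198   [198*(-191) + 191*(198) = 0]
GCD = 1 with t = -85, so 191*(-85) ≡ 1 (mod 198)
Inverse = -85 mod 198 = 113
Check: 191 * 113 = 21583 ≡ 1 (mod 198)

191^(-1) ≡ 113 (mod 198)


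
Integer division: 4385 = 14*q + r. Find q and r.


4385 = 14 * 313 + 3
Check: 4382 + 3 = 4385

q = 313, r = 3


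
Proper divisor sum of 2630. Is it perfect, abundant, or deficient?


Proper divisors: 1, 2, 5, 10, 263, 526, 1315
Sum = 1 + 2 + 5 + 10 + 263 + 526 + 1315 = 2122
2122 < 2630 → deficient

s(2630) = 2122 (deficient)


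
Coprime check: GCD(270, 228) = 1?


Euclidean algorithm:
270 = 1 * 228 + 42
228 = 5 * 42 + 18
42 = 2 * 18 + 6
18 = 3 * 6 + 0
GCD(270, 228) = 6

No, not coprime (GCD = 6)


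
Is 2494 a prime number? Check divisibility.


2494 / 2 = 1247 (exact division)
2494 is NOT prime.

No, 2494 is not prime


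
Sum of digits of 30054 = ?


3 + 0 + 0 + 5 + 4 = 12


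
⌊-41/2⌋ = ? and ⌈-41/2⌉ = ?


-41/2 = -20.5000
floor = -21
ceil = -20

floor = -21, ceil = -20


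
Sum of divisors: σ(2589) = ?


Divisors of 2589: 1, 3, 863, 2589
Sum = 1 + 3 + 863 + 2589 = 3456

σ(2589) = 3456


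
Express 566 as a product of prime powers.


566 / 2 = 283
283 / 283 = 1
566 = 2 × 283


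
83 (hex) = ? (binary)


83 (base 16) = 131 (decimal)
131 (decimal) = 10000011 (base 2)


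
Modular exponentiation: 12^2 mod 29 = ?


12^1 mod 29 = 12
12^2 mod 29 = 28


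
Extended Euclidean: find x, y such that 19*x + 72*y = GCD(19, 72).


Tabular extended Euclidean (each row: r = 19*s + 72*t):
r=19, s=1, t=0
r=72, s=0, t=1
q=0: r=19, s=1, t=0   [19*(1) + 72*(0) = 19]
q=3: r=15, s=-3, t=1   [19*(-3) + 72*(1) = 15]
q=1: r=4, s=4, t=-1   [19*(4) + 72*(-1) = 4]
q=3: r=3, s=-15, t=4   [19*(-15) + 72*(4) = 3]
q=1: r=1, s=19, t=-5   [19*(19) + 72*(-5) = 1]
q=3: r=0, s=-72, t=19   [19*(-72) + 72*(19) = 0]
GCD = 1; from the row with r=1: x=19, y=-5
Check: 19*(19) + 72*(-5) = 361 - 360 = 1

GCD = 1, x = 19, y = -5


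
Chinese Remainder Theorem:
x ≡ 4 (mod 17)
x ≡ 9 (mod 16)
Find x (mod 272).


M = 17*16 = 272
M1 = M/17 = 16, M2 = M/16 = 17
M1^(-1) mod 17 = 16, M2^(-1) mod 16 = 1
x = 4*16*16 + 9*17*1 = 1177
1177 mod 272 = 89
Check: 89 mod 17 = 4 ✓, 89 mod 16 = 9 ✓

x ≡ 89 (mod 272)


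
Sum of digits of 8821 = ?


8 + 8 + 2 + 1 = 19


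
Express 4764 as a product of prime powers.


4764 / 2 = 2382
2382 / 2 = 1191
1191 / 3 = 397
397 / 397 = 1
4764 = 2^2 × 3 × 397


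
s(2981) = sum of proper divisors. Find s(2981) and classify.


Proper divisors: 1, 11, 271
Sum = 1 + 11 + 271 = 283
283 < 2981 → deficient

s(2981) = 283 (deficient)


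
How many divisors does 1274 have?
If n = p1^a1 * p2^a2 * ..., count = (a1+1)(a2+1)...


1274 = 2^1 × 7^2 × 13^1
d(1274) = (1+1) × (2+1) × (1+1) = 12

12 divisors


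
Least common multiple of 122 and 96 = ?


GCD(122, 96) = 2
LCM = 122*96/2 = 11712/2 = 5856

LCM = 5856


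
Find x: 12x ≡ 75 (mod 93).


GCD(12, 93) = 3 divides 75
Divide: 4x ≡ 25 (mod 31)
x ≡ 14 (mod 31)


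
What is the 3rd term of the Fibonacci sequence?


Sequence: 1, 1, 2
F(3) = 2


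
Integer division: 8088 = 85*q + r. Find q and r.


8088 = 85 * 95 + 13
Check: 8075 + 13 = 8088

q = 95, r = 13


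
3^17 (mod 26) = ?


3^1 mod 26 = 3
3^2 mod 26 = 9
3^3 mod 26 = 1
3^4 mod 26 = 3
3^5 mod 26 = 9
3^6 mod 26 = 1
3^7 mod 26 = 3
3^8 mod 26 = 9
3^9 mod 26 = 1
3^10 mod 26 = 3
3^11 mod 26 = 9
3^12 mod 26 = 1
3^13 mod 26 = 3
3^14 mod 26 = 9
3^15 mod 26 = 1
3^16 mod 26 = 3
3^17 mod 26 = 9


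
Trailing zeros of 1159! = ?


floor(1159/5) = 231
floor(1159/25) = 46
floor(1159/125) = 9
floor(1159/625) = 1
Total = 287

287 trailing zeros


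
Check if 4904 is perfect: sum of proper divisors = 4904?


Proper divisors of 4904: 1, 2, 4, 8, 613, 1226, 2452
Sum = 1 + 2 + 4 + 8 + 613 + 1226 + 2452 = 4306

No, 4904 is not perfect (4306 ≠ 4904)


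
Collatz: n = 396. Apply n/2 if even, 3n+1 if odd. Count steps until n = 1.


396 → 198 → 99 → 298 → 149 → 448 → 224 → 112 → 56 → 28 → 14 → 7 → 22 → 11 → 34 → 17 → 52 → 26 → 13 → 40 → 20 → 10 → 5 → 16 → 8 → 4 → 2 → 1
Total steps = 27

27 steps


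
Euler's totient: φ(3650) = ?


3650 = 2 × 5^2 × 73
Prime factors: 2, 5, 73
φ(3650) = 3650 × (1-1/2) × (1-1/5) × (1-1/73)
= 3650 × 1/2 × 4/5 × 72/73 = 1440

φ(3650) = 1440


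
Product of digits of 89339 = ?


8 × 9 × 3 × 3 × 9 = 5832


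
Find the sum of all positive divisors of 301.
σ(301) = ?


Divisors of 301: 1, 7, 43, 301
Sum = 1 + 7 + 43 + 301 = 352

σ(301) = 352


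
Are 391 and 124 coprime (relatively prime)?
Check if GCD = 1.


Euclidean algorithm:
391 = 3 * 124 + 19
124 = 6 * 19 + 10
19 = 1 * 10 + 9
10 = 1 * 9 + 1
9 = 9 * 1 + 0
GCD(391, 124) = 1

Yes, coprime (GCD = 1)


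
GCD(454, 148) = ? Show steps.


454 = 3 * 148 + 10
148 = 14 * 10 + 8
10 = 1 * 8 + 2
8 = 4 * 2 + 0
GCD = 2


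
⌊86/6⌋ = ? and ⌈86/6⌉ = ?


86/6 = 14.3333
floor = 14
ceil = 15

floor = 14, ceil = 15


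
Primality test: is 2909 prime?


Check divisors up to sqrt(2909) = 53.9351
No divisors found.
2909 is prime.

Yes, 2909 is prime


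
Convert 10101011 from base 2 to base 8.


10101011 (base 2) = 171 (decimal)
171 (decimal) = 253 (base 8)


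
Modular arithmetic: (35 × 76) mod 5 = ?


35 × 76 = 2660
2660 mod 5 = 0


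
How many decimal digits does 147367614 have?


147367614 has 9 digits in base 10
floor(log10(147367614)) + 1 = floor(8.1684) + 1 = 9

9 digits (base 10)


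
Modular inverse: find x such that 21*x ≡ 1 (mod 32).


Use the extended Euclidean algorithm on (32, 21); each row r = 32*s + 21*t:
r=32, s=1, t=0
r=21, s=0, t=1
q=1: r=11, s=1, t=-1   [32*(1) + 21*(-1) = 11]
q=1: r=10, s=-1, t=2   [32*(-1) + 21*(2) = 10]
q=1: r=1, s=2, t=-3   [32*(2) + 21*(-3) = 1]
q=10: r=0, s=-21, t=32   [32*(-21) + 21*(32) = 0]
GCD = 1 with t = -3, so 21*(-3) ≡ 1 (mod 32)
Inverse = -3 mod 32 = 29
Check: 21 * 29 = 609 ≡ 1 (mod 32)

21^(-1) ≡ 29 (mod 32)


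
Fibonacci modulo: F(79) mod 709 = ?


F(k) mod 709 for k=1..79:
1, 1, 2, 3, 5, 8, 13, 21, 34, 55, 89, 144, 233, 377, 610, 278, 179, 457, 636, 384, 311, 695, 297, 283, 580, 154, 25, 179, 204, 383, 587, 261, 139, 400, 539, 230, 60, 290, 350, 640, 281, 212, 493, 705, 489, 485, 265, 41, 306, 347, 653, 291, 235, 526, 52, 578, 630, 499, 420, 210, 630, 131, 52, 183, 235, 418, 653, 362, 306, 668, 265, 224, 489, 4, 493, 497, 281, 69, 350
F(79) mod 709 = 350


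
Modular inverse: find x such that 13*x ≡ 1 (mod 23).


Use the extended Euclidean algorithm on (23, 13); each row r = 23*s + 13*t:
r=23, s=1, t=0
r=13, s=0, t=1
q=1: r=10, s=1, t=-1   [23*(1) + 13*(-1) = 10]
q=1: r=3, s=-1, t=2   [23*(-1) + 13*(2) = 3]
q=3: r=1, s=4, t=-7   [23*(4) + 13*(-7) = 1]
q=3: r=0, s=-13, t=23   [23*(-13) + 13*(23) = 0]
GCD = 1 with t = -7, so 13*(-7) ≡ 1 (mod 23)
Inverse = -7 mod 23 = 16
Check: 13 * 16 = 208 ≡ 1 (mod 23)

13^(-1) ≡ 16 (mod 23)


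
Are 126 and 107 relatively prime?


Euclidean algorithm:
126 = 1 * 107 + 19
107 = 5 * 19 + 12
19 = 1 * 12 + 7
12 = 1 * 7 + 5
7 = 1 * 5 + 2
5 = 2 * 2 + 1
2 = 2 * 1 + 0
GCD(126, 107) = 1

Yes, coprime (GCD = 1)


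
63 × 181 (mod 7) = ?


63 × 181 = 11403
11403 mod 7 = 0


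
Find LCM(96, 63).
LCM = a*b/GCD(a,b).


GCD(96, 63) = 3
LCM = 96*63/3 = 6048/3 = 2016

LCM = 2016


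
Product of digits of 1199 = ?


1 × 1 × 9 × 9 = 81


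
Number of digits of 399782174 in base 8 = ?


399782174 in base 8 = 2765030436
Number of digits = 10

10 digits (base 8)


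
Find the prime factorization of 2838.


2838 / 2 = 1419
1419 / 3 = 473
473 / 11 = 43
43 / 43 = 1
2838 = 2 × 3 × 11 × 43


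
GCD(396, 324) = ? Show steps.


396 = 1 * 324 + 72
324 = 4 * 72 + 36
72 = 2 * 36 + 0
GCD = 36


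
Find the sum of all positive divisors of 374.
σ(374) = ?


Divisors of 374: 1, 2, 11, 17, 22, 34, 187, 374
Sum = 1 + 2 + 11 + 17 + 22 + 34 + 187 + 374 = 648

σ(374) = 648


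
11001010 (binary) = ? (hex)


11001010 (base 2) = 202 (decimal)
202 (decimal) = CA (base 16)


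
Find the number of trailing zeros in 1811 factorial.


floor(1811/5) = 362
floor(1811/25) = 72
floor(1811/125) = 14
floor(1811/625) = 2
Total = 450

450 trailing zeros


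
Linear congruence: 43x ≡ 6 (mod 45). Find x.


GCD(43, 45) = 1, unique solution
a^(-1) mod 45 = 22
x = 22 * 6 mod 45 = 42

x ≡ 42 (mod 45)


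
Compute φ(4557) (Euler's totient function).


4557 = 3 × 7^2 × 31
Prime factors: 3, 7, 31
φ(4557) = 4557 × (1-1/3) × (1-1/7) × (1-1/31)
= 4557 × 2/3 × 6/7 × 30/31 = 2520

φ(4557) = 2520


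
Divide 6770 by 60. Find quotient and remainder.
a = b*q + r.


6770 = 60 * 112 + 50
Check: 6720 + 50 = 6770

q = 112, r = 50


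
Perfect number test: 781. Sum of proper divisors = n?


Proper divisors of 781: 1, 11, 71
Sum = 1 + 11 + 71 = 83

No, 781 is not perfect (83 ≠ 781)


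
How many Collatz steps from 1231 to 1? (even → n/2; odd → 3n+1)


1231 → 3694 → 1847 → 5542 → 2771 → 8314 → 4157 → 12472 → 6236 → 3118 → 1559 → 4678 → 2339 → 7018 → 3509 → 10528 → 5264 → 2632 → 1316 → 658 → 329 → 988 → 494 → 247 → 742 → 371 → 1114 → 557 → 1672 → 836 → 418 → 209 → 628 → 314 → 157 → 472 → 236 → 118 → 59 → 178 → 89 → 268 → 134 → 67 → 202 → 101 → 304 → 152 → 76 → 38 → 19 → 58 → 29 → 88 → 44 → 22 → 11 → 34 → 17 → 52 → 26 → 13 → 40 → 20 → 10 → 5 → 16 → 8 → 4 → 2 → 1
Total steps = 70

70 steps


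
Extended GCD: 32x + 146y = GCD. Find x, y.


Tabular extended Euclidean (each row: r = 32*s + 146*t):
r=32, s=1, t=0
r=146, s=0, t=1
q=0: r=32, s=1, t=0   [32*(1) + 146*(0) = 32]
q=4: r=18, s=-4, t=1   [32*(-4) + 146*(1) = 18]
q=1: r=14, s=5, t=-1   [32*(5) + 146*(-1) = 14]
q=1: r=4, s=-9, t=2   [32*(-9) + 146*(2) = 4]
q=3: r=2, s=32, t=-7   [32*(32) + 146*(-7) = 2]
q=2: r=0, s=-73, t=16   [32*(-73) + 146*(16) = 0]
GCD = 2; from the row with r=2: x=32, y=-7
Check: 32*(32) + 146*(-7) = 1024 - 1022 = 2

GCD = 2, x = 32, y = -7


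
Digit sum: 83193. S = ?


8 + 3 + 1 + 9 + 3 = 24


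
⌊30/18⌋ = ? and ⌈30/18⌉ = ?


30/18 = 1.6667
floor = 1
ceil = 2

floor = 1, ceil = 2


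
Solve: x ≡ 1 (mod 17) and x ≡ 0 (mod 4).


M = 17*4 = 68
M1 = M/17 = 4, M2 = M/4 = 17
M1^(-1) mod 17 = 13, M2^(-1) mod 4 = 1
x = 1*4*13 + 0*17*1 = 52
52 mod 68 = 52
Check: 52 mod 17 = 1 ✓, 52 mod 4 = 0 ✓

x ≡ 52 (mod 68)


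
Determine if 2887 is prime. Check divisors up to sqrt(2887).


Check divisors up to sqrt(2887) = 53.7308
No divisors found.
2887 is prime.

Yes, 2887 is prime


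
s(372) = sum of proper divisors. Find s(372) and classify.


Proper divisors: 1, 2, 3, 4, 6, 12, 31, 62, 93, 124, 186
Sum = 1 + 2 + 3 + 4 + 6 + 12 + 31 + 62 + 93 + 124 + 186 = 524
524 > 372 → abundant

s(372) = 524 (abundant)


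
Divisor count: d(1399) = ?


1399 = 1399^1
d(1399) = (1+1) = 2

2 divisors


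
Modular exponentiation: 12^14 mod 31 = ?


12^1 mod 31 = 12
12^2 mod 31 = 20
12^3 mod 31 = 23
12^4 mod 31 = 28
12^5 mod 31 = 26
12^6 mod 31 = 2
12^7 mod 31 = 24
12^8 mod 31 = 9
12^9 mod 31 = 15
12^10 mod 31 = 25
12^11 mod 31 = 21
12^12 mod 31 = 4
12^13 mod 31 = 17
12^14 mod 31 = 18


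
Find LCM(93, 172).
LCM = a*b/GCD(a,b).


GCD(93, 172) = 1
LCM = 93*172/1 = 15996/1 = 15996

LCM = 15996
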